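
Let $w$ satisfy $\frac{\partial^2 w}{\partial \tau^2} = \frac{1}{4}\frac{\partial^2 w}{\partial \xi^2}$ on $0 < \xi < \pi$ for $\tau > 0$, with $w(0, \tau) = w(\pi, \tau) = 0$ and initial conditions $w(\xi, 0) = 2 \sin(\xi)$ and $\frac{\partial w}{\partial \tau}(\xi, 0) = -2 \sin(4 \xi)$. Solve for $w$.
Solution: Using separation of variables $w = X(\xi)T(\tau)$:
Eigenfunctions: $\sin(n\xi)$, $n = 1, 2, 3, \ldots$
General solution: $w(\xi, \tau) = \sum [A_n \cos(n \tau/2) + B_n \sin(n \tau/2)] \sin(n\xi)$
From $w(\xi,0) = 2 \sin(\xi)$: $A_1=2$. From $w_{\tau}(\xi,0) = -2 \sin(4 \xi)$, using $w_{\tau}(\xi,0) = \sum \omega_n B_n \sin(n\xi)$ with $\omega_n = n/2$: $B_4 = (-2)/2 = -1$.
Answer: $w(\xi, \tau) = - \sin(2 \tau) \sin(4 \xi) + 2 \sin(\xi) \cos(\tau/2)$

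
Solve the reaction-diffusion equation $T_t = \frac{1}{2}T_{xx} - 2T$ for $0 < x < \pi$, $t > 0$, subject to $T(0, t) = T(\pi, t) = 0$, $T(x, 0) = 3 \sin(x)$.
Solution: Substitute $T = e^{-2t}u$, i.e. $u = e^{2t}T$.
By the product rule, $T_t = e^{-2t}(u_t - 2u)$, $T_{xx} = e^{-2t}u_{xx}$.
Substituting into the PDE and dividing by $e^{-2t}$: $u_t - 2u = \frac{1}{2}u_{xx} - 2u$.
The lower-order terms cancel, leaving the standard heat equation $u_t = \frac{1}{2}u_{xx}$.
Initial data for $u$: $u(x,0) = T(x,0) = 3 \sin(x)$. The boundary conditions carry over: $u(0,t) = u(\pi,t) = 0$.
Solve for $u$:
  Using separation of variables $u = X(x)G(t)$:
  Eigenfunctions: $\sin(nx)$, $n = 1, 2, 3, \ldots$
  General solution: $u(x, t) = \sum c_n \sin(nx) e^{-n^2 t/2}$
  Matching $u(x,0) = 3 \sin(x)$ term by term: $c_1=3$.
Hence $u(x,t) = 3 e^{-t/2} \sin(x)$.
Transform back: $T(x,t) = e^{-2t}u(x,t)$.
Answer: $T(x, t) = 3 e^{-5 t/2} \sin(x)$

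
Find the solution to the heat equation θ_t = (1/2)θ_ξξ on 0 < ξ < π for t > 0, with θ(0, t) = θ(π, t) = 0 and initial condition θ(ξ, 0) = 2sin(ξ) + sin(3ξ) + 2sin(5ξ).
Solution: Using separation of variables θ = X(ξ)G(t):
Eigenfunctions: sin(nξ), n = 1, 2, 3, ...
General solution: θ(ξ, t) = Σ c_n sin(nξ) exp(-n² t/2)
Matching θ(ξ,0) = 2sin(ξ) + sin(3ξ) + 2sin(5ξ) term by term: c_1=2, c_3=1, c_5=2.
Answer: θ(ξ, t) = 2exp(-t/2)sin(ξ) + exp(-9t/2)sin(3ξ) + 2exp(-25t/2)sin(5ξ)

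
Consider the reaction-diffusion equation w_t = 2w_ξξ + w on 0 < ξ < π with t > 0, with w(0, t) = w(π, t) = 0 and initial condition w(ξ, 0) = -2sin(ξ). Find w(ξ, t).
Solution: Substitute w = exp(t)u, i.e. u = exp(-t)w.
By the product rule, w_t = exp(t)(u_t + u), w_ξξ = exp(t)u_ξξ.
Substituting into the PDE and dividing by exp(t): u_t + u = 2u_ξξ + u.
The lower-order terms cancel, leaving the standard heat equation u_t = 2u_ξξ.
Initial data for u: u(ξ,0) = w(ξ,0) = -2sin(ξ). The boundary conditions carry over: u(0,t) = u(π,t) = 0.
Solve for u:
  Using separation of variables u = X(ξ)T(t):
  Eigenfunctions: sin(nξ), n = 1, 2, 3, ...
  General solution: u(ξ, t) = Σ c_n sin(nξ) exp(-2n² t)
  Matching u(ξ,0) = -2sin(ξ) term by term: c_1=-2.
Hence u(ξ,t) = -2exp(-2t)sin(ξ).
Transform back: w(ξ,t) = exp(t)u(ξ,t).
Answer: w(ξ, t) = -2exp(-t)sin(ξ)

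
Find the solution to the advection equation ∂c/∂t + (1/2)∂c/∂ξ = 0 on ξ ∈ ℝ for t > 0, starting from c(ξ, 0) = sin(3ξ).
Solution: By method of characteristics (waves move right with speed 1/2):
Along characteristics ξ - (1/2)t = const, c is constant, so c(ξ,t) = f(ξ - (1/2)t) with f = c(·, 0).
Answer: c(ξ, t) = -sin(3t/2 - 3ξ)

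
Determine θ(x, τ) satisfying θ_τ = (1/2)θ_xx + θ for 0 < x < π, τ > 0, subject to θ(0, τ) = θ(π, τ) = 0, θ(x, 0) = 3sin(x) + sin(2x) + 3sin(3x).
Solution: Substitute θ = exp(τ)u, i.e. u = exp(-τ)θ.
By the product rule, θ_τ = exp(τ)(u_τ + u), θ_xx = exp(τ)u_xx.
Substituting into the PDE and dividing by exp(τ): u_τ + u = (1/2)u_xx + u.
The lower-order terms cancel, leaving the standard heat equation u_τ = (1/2)u_xx.
Initial data for u: u(x,0) = θ(x,0) = 3sin(x) + sin(2x) + 3sin(3x). The boundary conditions carry over: u(0,τ) = u(π,τ) = 0.
Solve for u:
  Using separation of variables u = X(x)G(τ):
  Eigenfunctions: sin(nx), n = 1, 2, 3, ...
  General solution: u(x, τ) = Σ c_n sin(nx) exp(-n² τ/2)
  Matching u(x,0) = 3sin(x) + sin(2x) + 3sin(3x) term by term: c_1=3, c_2=1, c_3=3.
Hence u(x,τ) = exp(-2τ)sin(2x) + 3exp(-τ/2)sin(x) + 3exp(-9τ/2)sin(3x).
Transform back: θ(x,τ) = exp(τ)u(x,τ).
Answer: θ(x, τ) = 3exp(τ/2)sin(x) + exp(-τ)sin(2x) + 3exp(-7τ/2)sin(3x)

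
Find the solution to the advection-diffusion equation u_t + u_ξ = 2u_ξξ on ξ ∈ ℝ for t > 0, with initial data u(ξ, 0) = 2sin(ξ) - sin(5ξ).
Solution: Change to a moving frame: let η = ξ - t, σ = t and write u(ξ,t) = w(η,σ).
By the chain rule u_t = w_σ - w_η, u_ξ = w_η, u_ξξ = w_ηη.
Then u_t + u_ξ = w_σ: the advection term cancels and the PDE becomes the heat equation w_σ = 2w_ηη on η ∈ ℝ.
Initial data: w(η,0) = u(η,0) = 2sin(η) - sin(5η).
On η ∈ ℝ each mode satisfies (sin(nη))″ = -n² sin(nη), so exp(-2n²σ) sin(nη) solves the heat equation; by superposition w(η,σ) = Σ c_n exp(-2n²σ) sin(nη).
Reading off the coefficients: c_1=2, c_5=-1, so w(η,σ) = 2exp(-2σ)sin(η) - exp(-50σ)sin(5η).
Substituting back η = ξ - t, σ = t: u(ξ,t) = w(ξ - t, t).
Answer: u(ξ, t) = -2exp(-2t)sin(t - ξ) + exp(-50t)sin(5t - 5ξ)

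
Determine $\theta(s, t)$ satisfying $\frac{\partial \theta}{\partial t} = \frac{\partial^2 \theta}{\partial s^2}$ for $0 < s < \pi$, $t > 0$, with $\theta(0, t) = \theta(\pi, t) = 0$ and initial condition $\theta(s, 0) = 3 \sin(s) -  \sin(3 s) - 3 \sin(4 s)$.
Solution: Separating variables: $\theta = \sum c_n e^{-n^2t} \sin(ns)$. From $\theta(s,0) = 3 \sin(s) - \sin(3 s) - 3 \sin(4 s)$: $c_1=3, c_3=-1, c_4=-3$.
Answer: $\theta(s, t) = 3 e^{-t} \sin(s) -  e^{-9 t} \sin(3 s) - 3 e^{-16 t} \sin(4 s)$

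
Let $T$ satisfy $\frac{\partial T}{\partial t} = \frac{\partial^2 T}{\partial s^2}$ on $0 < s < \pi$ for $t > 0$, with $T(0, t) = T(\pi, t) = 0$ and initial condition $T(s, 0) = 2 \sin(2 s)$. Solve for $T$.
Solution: Using separation of variables $T = X(s)G(t)$:
Eigenfunctions: $\sin(ns)$, $n = 1, 2, 3, \ldots$
General solution: $T(s, t) = \sum c_n \sin(ns) e^{-n^2 t}$
Matching $T(s,0) = 2 \sin(2 s)$ term by term: $c_2=2$.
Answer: $T(s, t) = 2 e^{-4 t} \sin(2 s)$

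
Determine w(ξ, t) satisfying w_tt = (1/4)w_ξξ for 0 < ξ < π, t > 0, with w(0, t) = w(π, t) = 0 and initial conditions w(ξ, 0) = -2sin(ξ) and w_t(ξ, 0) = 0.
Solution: Using separation of variables w = X(ξ)T(t):
Eigenfunctions: sin(nξ), n = 1, 2, 3, ...
General solution: w(ξ, t) = Σ [A_n cos(n t/2) + B_n sin(n t/2)] sin(nξ)
From w(ξ,0) = -2sin(ξ): A_1=-2. From w_t(ξ,0) = 0: all B_n = 0.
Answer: w(ξ, t) = -2sin(ξ)cos(t/2)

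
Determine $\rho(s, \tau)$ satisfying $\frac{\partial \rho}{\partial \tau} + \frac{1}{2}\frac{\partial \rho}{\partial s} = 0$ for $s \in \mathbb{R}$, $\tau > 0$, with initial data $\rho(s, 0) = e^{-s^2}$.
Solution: By characteristics ($ds/d\tau = 1/2$), $\rho(s,\tau) = f(s - \frac{1}{2}\tau)$ with $f = \rho( \cdot , 0)$.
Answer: $\rho(s, \tau) = e^{-(-\tau/2 + s)^2}$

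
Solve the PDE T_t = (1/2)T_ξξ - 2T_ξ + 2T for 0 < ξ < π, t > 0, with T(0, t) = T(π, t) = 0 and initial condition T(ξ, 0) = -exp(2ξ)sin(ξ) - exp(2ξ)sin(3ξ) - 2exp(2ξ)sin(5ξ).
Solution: Substitute T = exp(2ξ)u, i.e. u = exp(-2ξ)T.
By the product rule, T_ξ = exp(2ξ)(u_ξ + 2u), T_ξξ = exp(2ξ)(u_ξξ + 4u_ξ + 4u), T_t = exp(2ξ)u_t.
Substituting into the PDE and dividing by exp(2ξ): u_t = (1/2)(u_ξξ + 4u_ξ + 4u) - 2(u_ξ + 2u) + 2u.
The lower-order terms cancel, leaving the standard heat equation u_t = (1/2)u_ξξ.
Initial data for u: u(ξ,0) = exp(-2ξ)T(ξ,0) = -sin(ξ) - sin(3ξ) - 2sin(5ξ). The boundary conditions carry over: u(0,t) = u(π,t) = 0.
Solve for u:
  Using separation of variables u = X(ξ)G(t):
  Eigenfunctions: sin(nξ), n = 1, 2, 3, ...
  General solution: u(ξ, t) = Σ c_n sin(nξ) exp(-n² t/2)
  Matching u(ξ,0) = -sin(ξ) - sin(3ξ) - 2sin(5ξ) term by term: c_1=-1, c_3=-1, c_5=-2.
Hence u(ξ,t) = -exp(-t/2)sin(ξ) - exp(-9t/2)sin(3ξ) - 2exp(-25t/2)sin(5ξ).
Transform back: T(ξ,t) = exp(2ξ)u(ξ,t).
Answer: T(ξ, t) = -exp(-t/2)exp(2ξ)sin(ξ) - exp(-9t/2)exp(2ξ)sin(3ξ) - 2exp(-25t/2)exp(2ξ)sin(5ξ)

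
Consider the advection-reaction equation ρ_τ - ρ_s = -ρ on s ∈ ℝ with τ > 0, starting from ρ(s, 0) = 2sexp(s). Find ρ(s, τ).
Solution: Substitute ρ = exp(s)u, i.e. u = exp(-s)ρ.
By the product rule, ρ_s = exp(s)(u_s + u), ρ_τ = exp(s)u_τ.
Substituting into the PDE and dividing by exp(s): u_τ - (u_s + u) = -u.
The lower-order terms cancel, leaving the standard advection equation u_τ - u_s = 0.
Initial data for u: u(s,0) = exp(-s)ρ(s,0) = 2s.
Solve for u:
  By method of characteristics (waves move left with speed 1):
  Along characteristics s + τ = const, u is constant, so u(s,τ) = f(s + τ) with f = u(·, 0).
Hence u(s,τ) = 2s + 2τ.
Transform back: ρ(s,τ) = exp(s)u(s,τ).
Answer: ρ(s, τ) = 2sexp(s) + 2τexp(s)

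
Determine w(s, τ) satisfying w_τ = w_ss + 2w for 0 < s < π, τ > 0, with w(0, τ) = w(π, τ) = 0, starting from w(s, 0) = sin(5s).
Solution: Substitute w = exp(2τ)u, i.e. u = exp(-2τ)w.
By the product rule, w_τ = exp(2τ)(u_τ + 2u), w_ss = exp(2τ)u_ss.
Substituting into the PDE and dividing by exp(2τ): u_τ + 2u = u_ss + 2u.
The lower-order terms cancel, leaving the standard heat equation u_τ = u_ss.
Initial data for u: u(s,0) = w(s,0) = sin(5s). The boundary conditions carry over: u(0,τ) = u(π,τ) = 0.
Solve for u:
  Using separation of variables u = X(s)T(τ):
  Eigenfunctions: sin(ns), n = 1, 2, 3, ...
  General solution: u(s, τ) = Σ c_n sin(ns) exp(-n² τ)
  Matching u(s,0) = sin(5s) term by term: c_5=1.
Hence u(s,τ) = exp(-25τ)sin(5s).
Transform back: w(s,τ) = exp(2τ)u(s,τ).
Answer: w(s, τ) = exp(-23τ)sin(5s)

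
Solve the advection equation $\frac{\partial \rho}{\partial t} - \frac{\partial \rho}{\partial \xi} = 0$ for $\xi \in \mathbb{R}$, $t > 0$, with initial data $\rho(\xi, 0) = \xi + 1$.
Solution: By characteristics ($d\xi/dt = -1$), $\rho(\xi,t) = f(\xi + t)$ with $f = \rho( \cdot , 0)$.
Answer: $\rho(\xi, t) = \xi + t + 1$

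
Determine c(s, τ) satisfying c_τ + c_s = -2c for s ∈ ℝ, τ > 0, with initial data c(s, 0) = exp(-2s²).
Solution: Substitute c = exp(-2τ)u.
Then c_τ = exp(-2τ)(u_τ - 2u), c_s = exp(-2τ)u_s; substituting and dividing by exp(-2τ), the lower-order terms cancel: u_τ + u_s = 0 (standard advection equation).
Data for u: u(s,0) = c(s,0) = exp(-2s²).
By characteristics (ds/dτ = 1), u(s,τ) = f(s - τ) with f = u(·, 0).
So u(s,τ) = exp(-2(s - τ)²), and c(s,τ) = exp(-2τ)u(s,τ).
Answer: c(s, τ) = exp(-2τ)exp(-2(s - τ)²)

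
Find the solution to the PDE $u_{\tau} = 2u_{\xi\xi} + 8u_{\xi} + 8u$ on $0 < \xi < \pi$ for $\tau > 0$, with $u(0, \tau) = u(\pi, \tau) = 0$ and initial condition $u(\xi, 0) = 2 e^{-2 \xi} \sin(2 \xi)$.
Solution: Substitute $u = e^{-2\xi}w$.
Then $u_{\xi} = e^{-2\xi}(w_{\xi} - 2w)$, $u_{\xi\xi} = e^{-2\xi}(w_{\xi\xi} - 4w_{\xi} + 4w)$, $u_{\tau} = e^{-2\xi}w_{\tau}$; substituting and dividing by $e^{-2\xi}$, the lower-order terms cancel: $w_{\tau} = 2w_{\xi\xi}$ (standard heat equation).
Data for $w$: $w(\xi,0) = e^{2\xi}u(\xi,0) = 2 \sin(2 \xi)$. The boundary conditions carry over: $w(0,\tau) = w(\pi,\tau) = 0$.
Separating variables: $w = \sum c_n e^{-2n^2\tau} \sin(n\xi)$. From $w(\xi,0) = 2 \sin(2 \xi)$: $c_2=2$.
So $w(\xi,\tau) = 2 e^{-8 \tau} \sin(2 \xi)$, and $u(\xi,\tau) = e^{-2\xi}w(\xi,\tau)$.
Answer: $u(\xi, \tau) = 2 e^{-8 \tau} e^{-2 \xi} \sin(2 \xi)$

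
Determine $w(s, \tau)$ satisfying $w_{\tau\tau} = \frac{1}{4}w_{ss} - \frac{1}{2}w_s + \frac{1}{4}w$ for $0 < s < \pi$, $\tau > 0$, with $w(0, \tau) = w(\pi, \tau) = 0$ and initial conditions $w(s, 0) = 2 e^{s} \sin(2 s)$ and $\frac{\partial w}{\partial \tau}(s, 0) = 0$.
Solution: Substitute $w = e^{s}u$, i.e. $u = e^{-s}w$.
By the product rule, $w_s = e^{s}(u_s + u)$, $w_{ss} = e^{s}(u_{ss} + 2u_s + u)$, $w_{\tau\tau} = e^{s}u_{\tau\tau}$.
Substituting into the PDE and dividing by $e^{s}$: $u_{\tau\tau} = \frac{1}{4}(u_{ss} + 2u_s + u) - \frac{1}{2}(u_s + u) + \frac{1}{4}u$.
The lower-order terms cancel, leaving the standard wave equation $u_{\tau\tau} = \frac{1}{4}u_{ss}$.
Initial data for $u$: $u(s,0) = e^{-s}w(s,0) = 2 \sin(2 s)$; $u_{\tau}(s,0) = e^{-s}w_{\tau}(s,0) = 0$. The boundary conditions carry over: $u(0,\tau) = u(\pi,\tau) = 0$.
Solve for $u$:
  Using separation of variables $u = X(s)T(\tau)$:
  Eigenfunctions: $\sin(ns)$, $n = 1, 2, 3, \ldots$
  General solution: $u(s, \tau) = \sum [A_n \cos(n \tau/2) + B_n \sin(n \tau/2)] \sin(ns)$
  From $u(s,0) = 2 \sin(2 s)$: $A_2=2$. From $u_{\tau}(s,0) = 0$: all $B_n = 0$.
Hence $u(s,\tau) = 2 \sin(2 s) \cos(\tau)$.
Transform back: $w(s,\tau) = e^{s}u(s,\tau)$.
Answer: $w(s, \tau) = 2 e^{s} \sin(2 s) \cos(\tau)$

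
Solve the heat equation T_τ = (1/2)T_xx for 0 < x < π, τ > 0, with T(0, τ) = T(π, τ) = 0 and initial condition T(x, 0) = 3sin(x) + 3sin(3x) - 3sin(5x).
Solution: Using separation of variables T = X(x)G(τ):
Eigenfunctions: sin(nx), n = 1, 2, 3, ...
General solution: T(x, τ) = Σ c_n sin(nx) exp(-n² τ/2)
Matching T(x,0) = 3sin(x) + 3sin(3x) - 3sin(5x) term by term: c_1=3, c_3=3, c_5=-3.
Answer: T(x, τ) = 3exp(-τ/2)sin(x) + 3exp(-9τ/2)sin(3x) - 3exp(-25τ/2)sin(5x)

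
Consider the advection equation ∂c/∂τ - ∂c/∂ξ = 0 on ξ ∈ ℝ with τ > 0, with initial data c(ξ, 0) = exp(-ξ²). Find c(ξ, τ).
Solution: By method of characteristics (waves move left with speed 1):
Along characteristics ξ + τ = const, c is constant, so c(ξ,τ) = f(ξ + τ) with f = c(·, 0).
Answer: c(ξ, τ) = exp(-(ξ + τ)²)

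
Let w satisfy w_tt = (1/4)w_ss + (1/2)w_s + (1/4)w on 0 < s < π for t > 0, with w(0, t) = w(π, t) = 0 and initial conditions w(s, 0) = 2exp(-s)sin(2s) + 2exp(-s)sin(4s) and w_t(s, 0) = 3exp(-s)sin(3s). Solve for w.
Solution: Substitute w = exp(-s)u, i.e. u = exp(s)w.
By the product rule, w_s = exp(-s)(u_s - u), w_ss = exp(-s)(u_ss - 2u_s + u), w_tt = exp(-s)u_tt.
Substituting into the PDE and dividing by exp(-s): u_tt = (1/4)(u_ss - 2u_s + u) + (1/2)(u_s - u) + (1/4)u.
The lower-order terms cancel, leaving the standard wave equation u_tt = (1/4)u_ss.
Initial data for u: u(s,0) = exp(s)w(s,0) = 2sin(2s) + 2sin(4s); u_t(s,0) = exp(s)w_t(s,0) = 3sin(3s). The boundary conditions carry over: u(0,t) = u(π,t) = 0.
Solve for u:
  Using separation of variables u = X(s)T(t):
  Eigenfunctions: sin(ns), n = 1, 2, 3, ...
  General solution: u(s, t) = Σ [A_n cos(n t/2) + B_n sin(n t/2)] sin(ns)
  From u(s,0) = 2sin(2s) + 2sin(4s): A_2=2, A_4=2. From u_t(s,0) = 3sin(3s), using u_t(s,0) = Σ ω_n B_n sin(ns) with ω_n = n/2: B_3 = 3/(3/2) = 2.
Hence u(s,t) = 2sin(2s)cos(t) + 2sin(3s)sin(3t/2) + 2sin(4s)cos(2t).
Transform back: w(s,t) = exp(-s)u(s,t).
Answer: w(s, t) = 2exp(-s)sin(2s)cos(t) + 2exp(-s)sin(3s)sin(3t/2) + 2exp(-s)sin(4s)cos(2t)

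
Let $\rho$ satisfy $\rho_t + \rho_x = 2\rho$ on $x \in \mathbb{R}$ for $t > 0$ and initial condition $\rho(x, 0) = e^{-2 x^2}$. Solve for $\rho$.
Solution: Substitute $\rho = e^{2t}u$, i.e. $u = e^{-2t}\rho$.
By the product rule, $\rho_t = e^{2t}(u_t + 2u)$, $\rho_x = e^{2t}u_x$.
Substituting into the PDE and dividing by $e^{2t}$: $u_t + 2u + u_x = 2u$.
The lower-order terms cancel, leaving the standard advection equation $u_t + u_x = 0$.
Initial data for $u$: $u(x,0) = \rho(x,0) = e^{-2 x^2}$.
Solve for $u$:
  By method of characteristics (waves move right with speed 1):
  Along characteristics $x - t =$ const, $u$ is constant, so $u(x,t) = f(x - t)$ with $f = u( \cdot , 0)$.
Hence $u(x,t) = e^{-2 (-t + x)^2}$.
Transform back: $\rho(x,t) = e^{2t}u(x,t)$.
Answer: $\rho(x, t) = e^{2 t} e^{-2 (-t + x)^2}$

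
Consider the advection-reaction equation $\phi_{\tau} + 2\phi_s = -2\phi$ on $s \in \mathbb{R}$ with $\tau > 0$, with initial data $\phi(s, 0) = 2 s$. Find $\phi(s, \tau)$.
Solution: Substitute $\phi = e^{-2\tau}u$, i.e. $u = e^{2\tau}\phi$.
By the product rule, $\phi_{\tau} = e^{-2\tau}(u_{\tau} - 2u)$, $\phi_s = e^{-2\tau}u_s$.
Substituting into the PDE and dividing by $e^{-2\tau}$: $u_{\tau} - 2u + 2u_s = -2u$.
The lower-order terms cancel, leaving the standard advection equation $u_{\tau} + 2u_s = 0$.
Initial data for $u$: $u(s,0) = \phi(s,0) = 2 s$.
Solve for $u$:
  By method of characteristics (waves move right with speed 2):
  Along characteristics $s - 2\tau =$ const, $u$ is constant, so $u(s,\tau) = f(s - 2\tau)$ with $f = u( \cdot , 0)$.
Hence $u(s,\tau) = 2 s - 4 \tau$.
Transform back: $\phi(s,\tau) = e^{-2\tau}u(s,\tau)$.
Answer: $\phi(s, \tau) = -4 \tau e^{-2 \tau} + 2 s e^{-2 \tau}$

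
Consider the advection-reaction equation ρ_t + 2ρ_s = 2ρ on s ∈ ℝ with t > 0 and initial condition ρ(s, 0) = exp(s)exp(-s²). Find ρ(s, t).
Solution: Substitute ρ = exp(s)u.
Then ρ_s = exp(s)(u_s + u), ρ_t = exp(s)u_t; substituting and dividing by exp(s), the lower-order terms cancel: u_t + 2u_s = 0 (standard advection equation).
Data for u: u(s,0) = exp(-s)ρ(s,0) = exp(-s²).
By characteristics (ds/dt = 2), u(s,t) = f(s - 2t) with f = u(·, 0).
So u(s,t) = exp(-(s - 2t)²), and ρ(s,t) = exp(s)u(s,t).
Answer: ρ(s, t) = exp(s)exp(-(s - 2t)²)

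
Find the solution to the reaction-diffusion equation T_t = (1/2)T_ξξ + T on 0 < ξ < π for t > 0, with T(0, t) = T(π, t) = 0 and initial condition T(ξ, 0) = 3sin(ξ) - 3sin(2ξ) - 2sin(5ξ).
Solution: Substitute T = exp(t)u.
Then T_t = exp(t)(u_t + u), T_ξξ = exp(t)u_ξξ; substituting and dividing by exp(t), the lower-order terms cancel: u_t = (1/2)u_ξξ (standard heat equation).
Data for u: u(ξ,0) = T(ξ,0) = 3sin(ξ) - 3sin(2ξ) - 2sin(5ξ). The boundary conditions carry over: u(0,t) = u(π,t) = 0.
Separating variables: u = Σ c_n exp(-n²t/2) sin(nξ). From u(ξ,0) = 3sin(ξ) - 3sin(2ξ) - 2sin(5ξ): c_1=3, c_2=-3, c_5=-2.
So u(ξ,t) = -3exp(-2t)sin(2ξ) + 3exp(-t/2)sin(ξ) - 2exp(-25t/2)sin(5ξ), and T(ξ,t) = exp(t)u(ξ,t).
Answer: T(ξ, t) = 3exp(t/2)sin(ξ) - 3exp(-t)sin(2ξ) - 2exp(-23t/2)sin(5ξ)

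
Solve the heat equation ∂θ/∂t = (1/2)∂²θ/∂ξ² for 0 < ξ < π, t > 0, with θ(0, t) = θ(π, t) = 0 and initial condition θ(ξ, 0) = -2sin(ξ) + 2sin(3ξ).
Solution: Using separation of variables θ = X(ξ)G(t):
Eigenfunctions: sin(nξ), n = 1, 2, 3, ...
General solution: θ(ξ, t) = Σ c_n sin(nξ) exp(-n² t/2)
Matching θ(ξ,0) = -2sin(ξ) + 2sin(3ξ) term by term: c_1=-2, c_3=2.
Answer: θ(ξ, t) = -2exp(-t/2)sin(ξ) + 2exp(-9t/2)sin(3ξ)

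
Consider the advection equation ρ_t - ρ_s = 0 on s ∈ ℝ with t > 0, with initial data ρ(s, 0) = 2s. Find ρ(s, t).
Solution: By characteristics (ds/dt = -1), ρ(s,t) = f(s + t) with f = ρ(·, 0).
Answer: ρ(s, t) = 2s + 2t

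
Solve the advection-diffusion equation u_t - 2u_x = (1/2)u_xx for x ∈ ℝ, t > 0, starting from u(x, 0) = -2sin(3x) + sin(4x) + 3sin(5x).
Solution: Moving frame: η = x + 2t, σ = t, u = w(η,σ), so u_t = w_σ + 2w_η and u_xx = w_ηη.
Hence u_t - 2u_x = w_σ and the PDE becomes the heat equation w_σ = (1/2)w_ηη on η ∈ ℝ.
Initial data: w(η,0) = u(η,0) = -2sin(3η) + sin(4η) + 3sin(5η). Each mode sin(nη) decays as exp(-n²σ/2) on ℝ, so w(η,σ) = Σ c_n exp(-n²σ/2) sin(nη) with c_3=-2, c_4=1, c_5=3: w(η,σ) = exp(-8σ)sin(4η) - 2exp(-9σ/2)sin(3η) + 3exp(-25σ/2)sin(5η).
Substituting back: u(x,t) = w(x + 2t, t).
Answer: u(x, t) = exp(-8t)sin(8t + 4x) - 2exp(-9t/2)sin(6t + 3x) + 3exp(-25t/2)sin(10t + 5x)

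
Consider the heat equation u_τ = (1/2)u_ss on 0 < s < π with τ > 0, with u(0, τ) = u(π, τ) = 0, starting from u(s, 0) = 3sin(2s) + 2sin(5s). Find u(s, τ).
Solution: Separating variables: u = Σ c_n exp(-n²τ/2) sin(ns). From u(s,0) = 3sin(2s) + 2sin(5s): c_2=3, c_5=2.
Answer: u(s, τ) = 3exp(-2τ)sin(2s) + 2exp(-25τ/2)sin(5s)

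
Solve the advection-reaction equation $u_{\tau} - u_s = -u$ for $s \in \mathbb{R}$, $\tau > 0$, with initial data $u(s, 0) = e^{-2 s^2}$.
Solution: Substitute $u = e^{-\tau}w$, i.e. $w = e^{\tau}u$.
By the product rule, $u_{\tau} = e^{-\tau}(w_{\tau} - w)$, $u_s = e^{-\tau}w_s$.
Substituting into the PDE and dividing by $e^{-\tau}$: $w_{\tau} - w - w_s = -w$.
The lower-order terms cancel, leaving the standard advection equation $w_{\tau} - w_s = 0$.
Initial data for $w$: $w(s,0) = u(s,0) = e^{-2 s^2}$.
Solve for $w$:
  By method of characteristics (waves move left with speed 1):
  Along characteristics $s + \tau =$ const, $w$ is constant, so $w(s,\tau) = f(s + \tau)$ with $f = w( \cdot , 0)$.
Hence $w(s,\tau) = e^{-2 (s + \tau)^2}$.
Transform back: $u(s,\tau) = e^{-\tau}w(s,\tau)$.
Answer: $u(s, \tau) = e^{-\tau} e^{-2 (\tau + s)^2}$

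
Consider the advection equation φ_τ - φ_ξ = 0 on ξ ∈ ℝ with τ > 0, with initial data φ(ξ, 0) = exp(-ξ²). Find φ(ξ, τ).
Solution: By method of characteristics (waves move left with speed 1):
Along characteristics ξ + τ = const, φ is constant, so φ(ξ,τ) = f(ξ + τ) with f = φ(·, 0).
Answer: φ(ξ, τ) = exp(-(ξ + τ)²)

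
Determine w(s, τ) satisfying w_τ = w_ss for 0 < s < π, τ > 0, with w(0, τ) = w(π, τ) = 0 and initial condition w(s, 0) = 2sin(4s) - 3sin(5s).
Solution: Using separation of variables w = X(s)T(τ):
Eigenfunctions: sin(ns), n = 1, 2, 3, ...
General solution: w(s, τ) = Σ c_n sin(ns) exp(-n² τ)
Matching w(s,0) = 2sin(4s) - 3sin(5s) term by term: c_4=2, c_5=-3.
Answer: w(s, τ) = 2exp(-16τ)sin(4s) - 3exp(-25τ)sin(5s)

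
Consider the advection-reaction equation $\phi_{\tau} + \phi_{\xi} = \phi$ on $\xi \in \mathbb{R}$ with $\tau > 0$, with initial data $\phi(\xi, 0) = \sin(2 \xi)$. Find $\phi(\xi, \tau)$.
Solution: Substitute $\phi = e^{\tau}u$, i.e. $u = e^{-\tau}\phi$.
By the product rule, $\phi_{\tau} = e^{\tau}(u_{\tau} + u)$, $\phi_{\xi} = e^{\tau}u_{\xi}$.
Substituting into the PDE and dividing by $e^{\tau}$: $u_{\tau} + u + u_{\xi} = u$.
The lower-order terms cancel, leaving the standard advection equation $u_{\tau} + u_{\xi} = 0$.
Initial data for $u$: $u(\xi,0) = \phi(\xi,0) = \sin(2 \xi)$.
Solve for $u$:
  By method of characteristics (waves move right with speed 1):
  Along characteristics $\xi - \tau =$ const, $u$ is constant, so $u(\xi,\tau) = f(\xi - \tau)$ with $f = u( \cdot , 0)$.
Hence $u(\xi,\tau) = \sin(2 \xi - 2 \tau)$.
Transform back: $\phi(\xi,\tau) = e^{\tau}u(\xi,\tau)$.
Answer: $\phi(\xi, \tau) = - e^{\tau} \sin(2 \tau - 2 \xi)$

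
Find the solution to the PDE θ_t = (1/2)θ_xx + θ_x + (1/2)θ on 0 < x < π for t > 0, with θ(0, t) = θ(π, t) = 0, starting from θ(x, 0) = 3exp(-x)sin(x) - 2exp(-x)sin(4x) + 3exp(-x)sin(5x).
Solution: Substitute θ = exp(-x)u, i.e. u = exp(x)θ.
By the product rule, θ_x = exp(-x)(u_x - u), θ_xx = exp(-x)(u_xx - 2u_x + u), θ_t = exp(-x)u_t.
Substituting into the PDE and dividing by exp(-x): u_t = (1/2)(u_xx - 2u_x + u) + (u_x - u) + (1/2)u.
The lower-order terms cancel, leaving the standard heat equation u_t = (1/2)u_xx.
Initial data for u: u(x,0) = exp(x)θ(x,0) = 3sin(x) - 2sin(4x) + 3sin(5x). The boundary conditions carry over: u(0,t) = u(π,t) = 0.
Solve for u:
  Using separation of variables u = X(x)G(t):
  Eigenfunctions: sin(nx), n = 1, 2, 3, ...
  General solution: u(x, t) = Σ c_n sin(nx) exp(-n² t/2)
  Matching u(x,0) = 3sin(x) - 2sin(4x) + 3sin(5x) term by term: c_1=3, c_4=-2, c_5=3.
Hence u(x,t) = -2exp(-8t)sin(4x) + 3exp(-t/2)sin(x) + 3exp(-25t/2)sin(5x).
Transform back: θ(x,t) = exp(-x)u(x,t).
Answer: θ(x, t) = -2exp(-8t)exp(-x)sin(4x) + 3exp(-t/2)exp(-x)sin(x) + 3exp(-25t/2)exp(-x)sin(5x)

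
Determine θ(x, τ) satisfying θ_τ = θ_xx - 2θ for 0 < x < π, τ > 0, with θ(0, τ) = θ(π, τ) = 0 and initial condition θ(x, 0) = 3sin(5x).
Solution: Substitute θ = exp(-2τ)u, i.e. u = exp(2τ)θ.
By the product rule, θ_τ = exp(-2τ)(u_τ - 2u), θ_xx = exp(-2τ)u_xx.
Substituting into the PDE and dividing by exp(-2τ): u_τ - 2u = u_xx - 2u.
The lower-order terms cancel, leaving the standard heat equation u_τ = u_xx.
Initial data for u: u(x,0) = θ(x,0) = 3sin(5x). The boundary conditions carry over: u(0,τ) = u(π,τ) = 0.
Solve for u:
  Using separation of variables u = X(x)G(τ):
  Eigenfunctions: sin(nx), n = 1, 2, 3, ...
  General solution: u(x, τ) = Σ c_n sin(nx) exp(-n² τ)
  Matching u(x,0) = 3sin(5x) term by term: c_5=3.
Hence u(x,τ) = 3exp(-25τ)sin(5x).
Transform back: θ(x,τ) = exp(-2τ)u(x,τ).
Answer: θ(x, τ) = 3exp(-27τ)sin(5x)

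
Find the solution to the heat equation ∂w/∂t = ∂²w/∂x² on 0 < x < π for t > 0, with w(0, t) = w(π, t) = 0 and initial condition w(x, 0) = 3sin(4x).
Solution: Using separation of variables w = X(x)T(t):
Eigenfunctions: sin(nx), n = 1, 2, 3, ...
General solution: w(x, t) = Σ c_n sin(nx) exp(-n² t)
Matching w(x,0) = 3sin(4x) term by term: c_4=3.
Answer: w(x, t) = 3exp(-16t)sin(4x)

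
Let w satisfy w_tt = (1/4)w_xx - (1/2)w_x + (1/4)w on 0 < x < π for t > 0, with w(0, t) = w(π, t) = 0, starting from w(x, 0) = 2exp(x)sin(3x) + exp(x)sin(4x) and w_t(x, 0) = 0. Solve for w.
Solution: Substitute w = exp(x)u, i.e. u = exp(-x)w.
By the product rule, w_x = exp(x)(u_x + u), w_xx = exp(x)(u_xx + 2u_x + u), w_tt = exp(x)u_tt.
Substituting into the PDE and dividing by exp(x): u_tt = (1/4)(u_xx + 2u_x + u) - (1/2)(u_x + u) + (1/4)u.
The lower-order terms cancel, leaving the standard wave equation u_tt = (1/4)u_xx.
Initial data for u: u(x,0) = exp(-x)w(x,0) = 2sin(3x) + sin(4x); u_t(x,0) = exp(-x)w_t(x,0) = 0. The boundary conditions carry over: u(0,t) = u(π,t) = 0.
Solve for u:
  Using separation of variables u = X(x)T(t):
  Eigenfunctions: sin(nx), n = 1, 2, 3, ...
  General solution: u(x, t) = Σ [A_n cos(n t/2) + B_n sin(n t/2)] sin(nx)
  From u(x,0) = 2sin(3x) + sin(4x): A_3=2, A_4=1. From u_t(x,0) = 0: all B_n = 0.
Hence u(x,t) = 2sin(3x)cos(3t/2) + sin(4x)cos(2t).
Transform back: w(x,t) = exp(x)u(x,t).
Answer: w(x, t) = 2exp(x)sin(3x)cos(3t/2) + exp(x)sin(4x)cos(2t)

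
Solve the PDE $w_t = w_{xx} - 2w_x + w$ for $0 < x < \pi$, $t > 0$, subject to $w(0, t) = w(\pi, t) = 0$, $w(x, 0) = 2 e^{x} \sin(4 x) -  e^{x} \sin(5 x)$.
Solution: Substitute $w = e^{x}u$.
Then $w_x = e^{x}(u_x + u)$, $w_{xx} = e^{x}(u_{xx} + 2u_x + u)$, $w_t = e^{x}u_t$; substituting and dividing by $e^{x}$, the lower-order terms cancel: $u_t = u_{xx}$ (standard heat equation).
Data for $u$: $u(x,0) = e^{-x}w(x,0) = 2 \sin(4 x) - \sin(5 x)$. The boundary conditions carry over: $u(0,t) = u(\pi,t) = 0$.
Separating variables: $u = \sum c_n e^{-n^2t} \sin(nx)$. From $u(x,0) = 2 \sin(4 x) - \sin(5 x)$: $c_4=2, c_5=-1$.
So $u(x,t) = 2 e^{-16 t} \sin(4 x) - e^{-25 t} \sin(5 x)$, and $w(x,t) = e^{x}u(x,t)$.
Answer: $w(x, t) = 2 e^{-16 t} e^{x} \sin(4 x) -  e^{-25 t} e^{x} \sin(5 x)$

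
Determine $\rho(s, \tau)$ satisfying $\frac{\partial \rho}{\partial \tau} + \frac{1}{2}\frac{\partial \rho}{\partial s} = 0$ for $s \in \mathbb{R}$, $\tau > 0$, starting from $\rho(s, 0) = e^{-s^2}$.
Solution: By characteristics ($ds/d\tau = 1/2$), $\rho(s,\tau) = f(s - \frac{1}{2}\tau)$ with $f = \rho( \cdot , 0)$.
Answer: $\rho(s, \tau) = e^{-(-\tau/2 + s)^2}$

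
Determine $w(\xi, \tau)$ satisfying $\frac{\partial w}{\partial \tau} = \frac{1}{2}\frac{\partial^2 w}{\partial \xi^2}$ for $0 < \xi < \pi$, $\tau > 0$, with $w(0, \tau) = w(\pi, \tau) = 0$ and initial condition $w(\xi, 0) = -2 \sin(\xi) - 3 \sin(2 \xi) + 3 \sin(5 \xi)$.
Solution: Separating variables: $w = \sum c_n e^{-n^2\tau/2} \sin(n\xi)$. From $w(\xi,0) = -2 \sin(\xi) - 3 \sin(2 \xi) + 3 \sin(5 \xi)$: $c_1=-2, c_2=-3, c_5=3$.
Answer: $w(\xi, \tau) = -3 e^{-2 \tau} \sin(2 \xi) - 2 e^{-\tau/2} \sin(\xi) + 3 e^{-25 \tau/2} \sin(5 \xi)$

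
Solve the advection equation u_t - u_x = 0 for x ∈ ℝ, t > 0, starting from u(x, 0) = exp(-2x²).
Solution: By method of characteristics (waves move left with speed 1):
Along characteristics x + t = const, u is constant, so u(x,t) = f(x + t) with f = u(·, 0).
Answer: u(x, t) = exp(-2(t + x)²)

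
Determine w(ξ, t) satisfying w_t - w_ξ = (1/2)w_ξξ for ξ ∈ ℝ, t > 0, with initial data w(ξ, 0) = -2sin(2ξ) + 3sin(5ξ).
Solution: Change to a moving frame: let η = ξ + t, σ = t and write w(ξ,t) = u(η,σ).
By the chain rule w_t = u_σ + u_η, w_ξ = u_η, w_ξξ = u_ηη.
Then w_t - w_ξ = u_σ: the advection term cancels and the PDE becomes the heat equation u_σ = (1/2)u_ηη on η ∈ ℝ.
Initial data: u(η,0) = w(η,0) = -2sin(2η) + 3sin(5η).
On η ∈ ℝ each mode satisfies (sin(nη))″ = -n² sin(nη), so exp(-n²σ/2) sin(nη) solves the heat equation; by superposition u(η,σ) = Σ c_n exp(-n²σ/2) sin(nη).
Reading off the coefficients: c_2=-2, c_5=3, so u(η,σ) = -2exp(-2σ)sin(2η) + 3exp(-25σ/2)sin(5η).
Substituting back η = ξ + t, σ = t: w(ξ,t) = u(ξ + t, t).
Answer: w(ξ, t) = -2exp(-2t)sin(2t + 2ξ) + 3exp(-25t/2)sin(5t + 5ξ)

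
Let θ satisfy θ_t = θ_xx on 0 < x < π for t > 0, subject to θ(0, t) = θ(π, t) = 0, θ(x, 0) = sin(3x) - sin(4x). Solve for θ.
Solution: Using separation of variables θ = X(x)G(t):
Eigenfunctions: sin(nx), n = 1, 2, 3, ...
General solution: θ(x, t) = Σ c_n sin(nx) exp(-n² t)
Matching θ(x,0) = sin(3x) - sin(4x) term by term: c_3=1, c_4=-1.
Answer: θ(x, t) = exp(-9t)sin(3x) - exp(-16t)sin(4x)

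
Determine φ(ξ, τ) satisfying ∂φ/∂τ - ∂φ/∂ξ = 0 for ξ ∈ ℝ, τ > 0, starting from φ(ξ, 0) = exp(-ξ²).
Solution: By method of characteristics (waves move left with speed 1):
Along characteristics ξ + τ = const, φ is constant, so φ(ξ,τ) = f(ξ + τ) with f = φ(·, 0).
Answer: φ(ξ, τ) = exp(-(ξ + τ)²)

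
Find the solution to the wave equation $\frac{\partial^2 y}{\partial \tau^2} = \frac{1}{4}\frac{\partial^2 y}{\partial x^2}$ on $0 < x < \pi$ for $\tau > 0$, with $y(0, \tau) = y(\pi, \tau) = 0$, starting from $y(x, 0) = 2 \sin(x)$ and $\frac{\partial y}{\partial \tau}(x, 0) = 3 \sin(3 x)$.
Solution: Separating variables: $y = \sum [A_n \cos(\omega_n \tau) + B_n \sin(\omega_n \tau)] \sin(nx)$, $\omega_n = n/2$. From ICs ($B_n$ = velocity coefficient / $\omega_n$): $A_1=2, B_3=2$.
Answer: $y(x, \tau) = 2 \sin(3 \tau/2) \sin(3 x) + 2 \sin(x) \cos(\tau/2)$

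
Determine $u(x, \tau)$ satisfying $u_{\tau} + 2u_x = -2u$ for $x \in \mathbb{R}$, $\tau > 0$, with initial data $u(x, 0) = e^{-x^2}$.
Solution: Substitute $u = e^{-2\tau}w$, i.e. $w = e^{2\tau}u$.
By the product rule, $u_{\tau} = e^{-2\tau}(w_{\tau} - 2w)$, $u_x = e^{-2\tau}w_x$.
Substituting into the PDE and dividing by $e^{-2\tau}$: $w_{\tau} - 2w + 2w_x = -2w$.
The lower-order terms cancel, leaving the standard advection equation $w_{\tau} + 2w_x = 0$.
Initial data for $w$: $w(x,0) = u(x,0) = e^{-x^2}$.
Solve for $w$:
  By method of characteristics (waves move right with speed 2):
  Along characteristics $x - 2\tau =$ const, $w$ is constant, so $w(x,\tau) = f(x - 2\tau)$ with $f = w( \cdot , 0)$.
Hence $w(x,\tau) = e^{-(x - 2 \tau)^2}$.
Transform back: $u(x,\tau) = e^{-2\tau}w(x,\tau)$.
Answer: $u(x, \tau) = e^{-2 \tau} e^{-(-2 \tau + x)^2}$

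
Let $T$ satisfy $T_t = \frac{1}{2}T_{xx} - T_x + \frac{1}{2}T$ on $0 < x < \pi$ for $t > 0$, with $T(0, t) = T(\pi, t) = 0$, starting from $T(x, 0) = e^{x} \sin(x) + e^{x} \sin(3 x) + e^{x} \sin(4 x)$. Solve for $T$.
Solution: Substitute $T = e^{x}u$, i.e. $u = e^{-x}T$.
By the product rule, $T_x = e^{x}(u_x + u)$, $T_{xx} = e^{x}(u_{xx} + 2u_x + u)$, $T_t = e^{x}u_t$.
Substituting into the PDE and dividing by $e^{x}$: $u_t = \frac{1}{2}(u_{xx} + 2u_x + u) - (u_x + u) + \frac{1}{2}u$.
The lower-order terms cancel, leaving the standard heat equation $u_t = \frac{1}{2}u_{xx}$.
Initial data for $u$: $u(x,0) = e^{-x}T(x,0) = \sin(x) + \sin(3 x) + \sin(4 x)$. The boundary conditions carry over: $u(0,t) = u(\pi,t) = 0$.
Solve for $u$:
  Using separation of variables $u = X(x)G(t)$:
  Eigenfunctions: $\sin(nx)$, $n = 1, 2, 3, \ldots$
  General solution: $u(x, t) = \sum c_n \sin(nx) e^{-n^2 t/2}$
  Matching $u(x,0) = \sin(x) + \sin(3 x) + \sin(4 x)$ term by term: $c_1=1, c_3=1, c_4=1$.
Hence $u(x,t) = e^{-8 t} \sin(4 x) + e^{-t/2} \sin(x) + e^{-9 t/2} \sin(3 x)$.
Transform back: $T(x,t) = e^{x}u(x,t)$.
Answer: $T(x, t) = e^{-8 t} e^{x} \sin(4 x) + e^{-t/2} e^{x} \sin(x) + e^{-9 t/2} e^{x} \sin(3 x)$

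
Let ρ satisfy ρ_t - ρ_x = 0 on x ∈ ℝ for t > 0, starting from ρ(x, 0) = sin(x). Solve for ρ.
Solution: By characteristics (dx/dt = -1), ρ(x,t) = f(x + t) with f = ρ(·, 0).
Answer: ρ(x, t) = sin(t + x)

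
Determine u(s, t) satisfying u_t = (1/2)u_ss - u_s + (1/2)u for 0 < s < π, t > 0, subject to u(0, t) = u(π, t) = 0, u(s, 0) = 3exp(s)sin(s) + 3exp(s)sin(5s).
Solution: Substitute u = exp(s)w, i.e. w = exp(-s)u.
By the product rule, u_s = exp(s)(w_s + w), u_ss = exp(s)(w_ss + 2w_s + w), u_t = exp(s)w_t.
Substituting into the PDE and dividing by exp(s): w_t = (1/2)(w_ss + 2w_s + w) - (w_s + w) + (1/2)w.
The lower-order terms cancel, leaving the standard heat equation w_t = (1/2)w_ss.
Initial data for w: w(s,0) = exp(-s)u(s,0) = 3sin(s) + 3sin(5s). The boundary conditions carry over: w(0,t) = w(π,t) = 0.
Solve for w:
  Using separation of variables w = X(s)T(t):
  Eigenfunctions: sin(ns), n = 1, 2, 3, ...
  General solution: w(s, t) = Σ c_n sin(ns) exp(-n² t/2)
  Matching w(s,0) = 3sin(s) + 3sin(5s) term by term: c_1=3, c_5=3.
Hence w(s,t) = 3exp(-t/2)sin(s) + 3exp(-25t/2)sin(5s).
Transform back: u(s,t) = exp(s)w(s,t).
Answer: u(s, t) = 3exp(s)exp(-t/2)sin(s) + 3exp(s)exp(-25t/2)sin(5s)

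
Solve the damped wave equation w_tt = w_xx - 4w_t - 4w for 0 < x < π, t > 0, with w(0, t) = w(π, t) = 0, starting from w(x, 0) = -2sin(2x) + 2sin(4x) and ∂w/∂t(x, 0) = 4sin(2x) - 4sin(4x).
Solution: Substitute w = exp(-2t)u.
Then w_t = exp(-2t)(u_t - 2u), w_tt = exp(-2t)(u_tt - 4u_t + 4u), w_xx = exp(-2t)u_xx; substituting and dividing by exp(-2t), the lower-order terms cancel: u_tt = u_xx (standard wave equation).
Data for u: u(x,0) = w(x,0) = -2sin(2x) + 2sin(4x); u_t(x,0) = w_t(x,0) + 2w(x,0) = 0. The boundary conditions carry over: u(0,t) = u(π,t) = 0.
Separating variables: u = Σ [A_n cos(ω_n t) + B_n sin(ω_n t)] sin(nx), ω_n = n. From ICs: A_2=-2, A_4=2.
So u(x,t) = -2sin(2x)cos(2t) + 2sin(4x)cos(4t), and w(x,t) = exp(-2t)u(x,t).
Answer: w(x, t) = -2exp(-2t)sin(2x)cos(2t) + 2exp(-2t)sin(4x)cos(4t)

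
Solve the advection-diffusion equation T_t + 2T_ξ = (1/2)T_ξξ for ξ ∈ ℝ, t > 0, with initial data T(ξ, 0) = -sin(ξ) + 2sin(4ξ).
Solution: Change to a moving frame: let η = ξ - 2t, σ = t and write T(ξ,t) = u(η,σ).
By the chain rule T_t = u_σ - 2u_η, T_ξ = u_η, T_ξξ = u_ηη.
Then T_t + 2T_ξ = u_σ: the advection term cancels and the PDE becomes the heat equation u_σ = (1/2)u_ηη on η ∈ ℝ.
Initial data: u(η,0) = T(η,0) = -sin(η) + 2sin(4η).
On η ∈ ℝ each mode satisfies (sin(nη))″ = -n² sin(nη), so exp(-n²σ/2) sin(nη) solves the heat equation; by superposition u(η,σ) = Σ c_n exp(-n²σ/2) sin(nη).
Reading off the coefficients: c_1=-1, c_4=2, so u(η,σ) = 2exp(-8σ)sin(4η) - exp(-σ/2)sin(η).
Substituting back η = ξ - 2t, σ = t: T(ξ,t) = u(ξ - 2t, t).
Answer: T(ξ, t) = -2exp(-8t)sin(8t - 4ξ) + exp(-t/2)sin(2t - ξ)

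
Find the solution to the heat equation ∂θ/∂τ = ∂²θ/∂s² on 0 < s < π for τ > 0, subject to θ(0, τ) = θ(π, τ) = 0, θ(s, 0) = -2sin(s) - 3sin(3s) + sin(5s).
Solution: Using separation of variables θ = X(s)G(τ):
Eigenfunctions: sin(ns), n = 1, 2, 3, ...
General solution: θ(s, τ) = Σ c_n sin(ns) exp(-n² τ)
Matching θ(s,0) = -2sin(s) - 3sin(3s) + sin(5s) term by term: c_1=-2, c_3=-3, c_5=1.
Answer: θ(s, τ) = -2exp(-τ)sin(s) - 3exp(-9τ)sin(3s) + exp(-25τ)sin(5s)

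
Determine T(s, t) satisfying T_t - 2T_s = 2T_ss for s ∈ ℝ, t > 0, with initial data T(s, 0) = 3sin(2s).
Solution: Change to a moving frame: let η = s + 2t, σ = t and write T(s,t) = u(η,σ).
By the chain rule T_t = u_σ + 2u_η, T_s = u_η, T_ss = u_ηη.
Then T_t - 2T_s = u_σ: the advection term cancels and the PDE becomes the heat equation u_σ = 2u_ηη on η ∈ ℝ.
Initial data: u(η,0) = T(η,0) = 3sin(2η).
On η ∈ ℝ each mode satisfies (sin(nη))″ = -n² sin(nη), so exp(-2n²σ) sin(nη) solves the heat equation; by superposition u(η,σ) = Σ c_n exp(-2n²σ) sin(nη).
Reading off the coefficients: c_2=3, so u(η,σ) = 3exp(-8σ)sin(2η).
Substituting back η = s + 2t, σ = t: T(s,t) = u(s + 2t, t).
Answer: T(s, t) = 3exp(-8t)sin(2s + 4t)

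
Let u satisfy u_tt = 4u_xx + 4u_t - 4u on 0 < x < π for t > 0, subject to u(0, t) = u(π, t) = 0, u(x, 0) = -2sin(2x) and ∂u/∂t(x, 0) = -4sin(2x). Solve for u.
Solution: Substitute u = exp(2t)w.
Then u_t = exp(2t)(w_t + 2w), u_tt = exp(2t)(w_tt + 4w_t + 4w), u_xx = exp(2t)w_xx; substituting and dividing by exp(2t), the lower-order terms cancel: w_tt = 4w_xx (standard wave equation).
Data for w: w(x,0) = u(x,0) = -2sin(2x); w_t(x,0) = u_t(x,0) - 2u(x,0) = 0. The boundary conditions carry over: w(0,t) = w(π,t) = 0.
Separating variables: w = Σ [A_n cos(ω_n t) + B_n sin(ω_n t)] sin(nx), ω_n = 2n. From ICs: A_2=-2.
So w(x,t) = -2sin(2x)cos(4t), and u(x,t) = exp(2t)w(x,t).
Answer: u(x, t) = -2exp(2t)sin(2x)cos(4t)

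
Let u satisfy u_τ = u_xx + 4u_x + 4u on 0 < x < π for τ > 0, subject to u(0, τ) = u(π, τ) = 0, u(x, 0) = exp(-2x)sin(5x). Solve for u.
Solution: Substitute u = exp(-2x)w.
Then u_x = exp(-2x)(w_x - 2w), u_xx = exp(-2x)(w_xx - 4w_x + 4w), u_τ = exp(-2x)w_τ; substituting and dividing by exp(-2x), the lower-order terms cancel: w_τ = w_xx (standard heat equation).
Data for w: w(x,0) = exp(2x)u(x,0) = sin(5x). The boundary conditions carry over: w(0,τ) = w(π,τ) = 0.
Separating variables: w = Σ c_n exp(-n²τ) sin(nx). From w(x,0) = sin(5x): c_5=1.
So w(x,τ) = exp(-25τ)sin(5x), and u(x,τ) = exp(-2x)w(x,τ).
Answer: u(x, τ) = exp(-2x)exp(-25τ)sin(5x)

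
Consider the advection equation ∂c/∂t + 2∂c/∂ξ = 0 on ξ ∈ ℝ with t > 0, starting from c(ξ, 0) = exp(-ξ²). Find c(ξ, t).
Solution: By method of characteristics (waves move right with speed 2):
Along characteristics ξ - 2t = const, c is constant, so c(ξ,t) = f(ξ - 2t) with f = c(·, 0).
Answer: c(ξ, t) = exp(-(-2t + ξ)²)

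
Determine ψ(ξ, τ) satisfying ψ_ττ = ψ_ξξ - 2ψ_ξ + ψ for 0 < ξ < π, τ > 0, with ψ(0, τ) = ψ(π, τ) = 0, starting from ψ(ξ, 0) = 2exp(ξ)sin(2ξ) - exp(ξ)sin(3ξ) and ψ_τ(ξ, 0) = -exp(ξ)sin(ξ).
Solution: Substitute ψ = exp(ξ)u.
Then ψ_ξ = exp(ξ)(u_ξ + u), ψ_ξξ = exp(ξ)(u_ξξ + 2u_ξ + u), ψ_ττ = exp(ξ)u_ττ; substituting and dividing by exp(ξ), the lower-order terms cancel: u_ττ = u_ξξ (standard wave equation).
Data for u: u(ξ,0) = exp(-ξ)ψ(ξ,0) = 2sin(2ξ) - sin(3ξ); u_τ(ξ,0) = exp(-ξ)ψ_τ(ξ,0) = -sin(ξ). The boundary conditions carry over: u(0,τ) = u(π,τ) = 0.
Separating variables: u = Σ [A_n cos(ω_n τ) + B_n sin(ω_n τ)] sin(nξ), ω_n = n. From ICs (B_n = velocity coefficient / ω_n): A_2=2, A_3=-1, B_1=-1.
So u(ξ,τ) = -sin(ξ)sin(τ) + 2sin(2ξ)cos(2τ) - sin(3ξ)cos(3τ), and ψ(ξ,τ) = exp(ξ)u(ξ,τ).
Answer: ψ(ξ, τ) = -exp(ξ)sin(ξ)sin(τ) + 2exp(ξ)sin(2ξ)cos(2τ) - exp(ξ)sin(3ξ)cos(3τ)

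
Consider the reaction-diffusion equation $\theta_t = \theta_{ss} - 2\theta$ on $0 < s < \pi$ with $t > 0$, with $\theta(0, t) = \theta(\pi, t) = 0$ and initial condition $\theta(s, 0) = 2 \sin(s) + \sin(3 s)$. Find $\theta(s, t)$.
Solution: Substitute $\theta = e^{-2t}u$.
Then $\theta_t = e^{-2t}(u_t - 2u)$, $\theta_{ss} = e^{-2t}u_{ss}$; substituting and dividing by $e^{-2t}$, the lower-order terms cancel: $u_t = u_{ss}$ (standard heat equation).
Data for $u$: $u(s,0) = \theta(s,0) = 2 \sin(s) + \sin(3 s)$. The boundary conditions carry over: $u(0,t) = u(\pi,t) = 0$.
Separating variables: $u = \sum c_n e^{-n^2t} \sin(ns)$. From $u(s,0) = 2 \sin(s) + \sin(3 s)$: $c_1=2, c_3=1$.
So $u(s,t) = 2 e^{-t} \sin(s) + e^{-9 t} \sin(3 s)$, and $\theta(s,t) = e^{-2t}u(s,t)$.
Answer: $\theta(s, t) = 2 e^{-3 t} \sin(s) + e^{-11 t} \sin(3 s)$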